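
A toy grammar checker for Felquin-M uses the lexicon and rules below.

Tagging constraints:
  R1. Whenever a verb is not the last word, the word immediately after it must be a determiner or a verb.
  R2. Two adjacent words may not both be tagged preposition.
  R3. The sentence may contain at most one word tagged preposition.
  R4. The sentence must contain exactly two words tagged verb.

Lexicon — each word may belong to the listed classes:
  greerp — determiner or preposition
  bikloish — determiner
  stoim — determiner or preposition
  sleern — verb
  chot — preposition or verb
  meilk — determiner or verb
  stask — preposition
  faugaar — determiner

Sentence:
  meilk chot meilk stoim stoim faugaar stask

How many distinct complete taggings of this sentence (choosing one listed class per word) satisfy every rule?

Candidates per position — 1:meilk {determiner,verb}; 2:chot {preposition,verb}; 3:meilk {determiner,verb}; 4:stoim {determiner,preposition}; 5:stoim {determiner,preposition}; 6:faugaar {determiner}; 7:stask {preposition}.
There are 32 candidate sequences in total.
The sequences that satisfy every rule: determiner verb verb determiner determiner determiner preposition; verb verb determiner determiner determiner determiner preposition.
Count = 2.

2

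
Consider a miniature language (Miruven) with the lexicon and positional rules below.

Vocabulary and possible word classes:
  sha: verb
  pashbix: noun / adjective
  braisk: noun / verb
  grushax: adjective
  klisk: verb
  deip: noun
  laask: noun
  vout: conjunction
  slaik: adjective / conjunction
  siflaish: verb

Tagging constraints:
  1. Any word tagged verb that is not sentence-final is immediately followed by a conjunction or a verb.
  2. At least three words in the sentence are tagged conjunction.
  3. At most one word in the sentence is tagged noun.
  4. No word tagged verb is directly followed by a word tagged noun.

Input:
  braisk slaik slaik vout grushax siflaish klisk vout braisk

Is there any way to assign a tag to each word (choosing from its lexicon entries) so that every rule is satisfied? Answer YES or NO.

YES

Candidates per position — 1:braisk {noun,verb}; 2:slaik {adjective,conjunction}; 3:slaik {adjective,conjunction}; 4:vout {conjunction}; 5:grushax {adjective}; 6:siflaish {verb}; 7:klisk {verb}; 8:vout {conjunction}; 9:braisk {noun,verb}.
One satisfying assignment: noun conjunction conjunction conjunction adjective verb verb conjunction verb.
Rule-by-rule: rule 1 holds; rule 2 holds; rule 3 holds; rule 4 holds.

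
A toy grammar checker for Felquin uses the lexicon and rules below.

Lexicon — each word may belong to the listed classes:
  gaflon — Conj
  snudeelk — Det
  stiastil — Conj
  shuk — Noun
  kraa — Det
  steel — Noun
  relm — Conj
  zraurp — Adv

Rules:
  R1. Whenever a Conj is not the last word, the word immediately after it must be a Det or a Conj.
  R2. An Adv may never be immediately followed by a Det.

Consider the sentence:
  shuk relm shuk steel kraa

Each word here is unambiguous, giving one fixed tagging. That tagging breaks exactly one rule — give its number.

1

Fixed tagging: Noun Conj Noun Noun Det.
Applying the rules: R1 fail, R2 pass.
Only rule 1 fails.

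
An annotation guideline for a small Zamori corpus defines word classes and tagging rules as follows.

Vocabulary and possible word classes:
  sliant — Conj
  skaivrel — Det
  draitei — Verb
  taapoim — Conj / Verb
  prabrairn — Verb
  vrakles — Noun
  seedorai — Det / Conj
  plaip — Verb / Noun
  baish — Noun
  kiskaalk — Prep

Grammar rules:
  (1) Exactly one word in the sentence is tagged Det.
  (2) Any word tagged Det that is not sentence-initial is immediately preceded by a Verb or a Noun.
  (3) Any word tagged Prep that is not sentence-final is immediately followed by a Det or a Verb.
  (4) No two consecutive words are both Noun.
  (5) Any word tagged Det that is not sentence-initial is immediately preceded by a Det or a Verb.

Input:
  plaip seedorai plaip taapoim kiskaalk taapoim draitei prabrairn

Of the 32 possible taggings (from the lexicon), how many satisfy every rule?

Candidates per position — 1:plaip {Verb,Noun}; 2:seedorai {Det,Conj}; 3:plaip {Verb,Noun}; 4:taapoim {Conj,Verb}; 5:kiskaalk {Prep}; 6:taapoim {Conj,Verb}; 7:draitei {Verb}; 8:prabrairn {Verb}.
There are 32 candidate sequences in total.
The sequences that satisfy every rule: Verb Det Verb Conj Prep Verb Verb Verb; Verb Det Verb Verb Prep Verb Verb Verb; Verb Det Noun Conj Prep Verb Verb Verb; Verb Det Noun Verb Prep Verb Verb Verb.
Count = 4.

4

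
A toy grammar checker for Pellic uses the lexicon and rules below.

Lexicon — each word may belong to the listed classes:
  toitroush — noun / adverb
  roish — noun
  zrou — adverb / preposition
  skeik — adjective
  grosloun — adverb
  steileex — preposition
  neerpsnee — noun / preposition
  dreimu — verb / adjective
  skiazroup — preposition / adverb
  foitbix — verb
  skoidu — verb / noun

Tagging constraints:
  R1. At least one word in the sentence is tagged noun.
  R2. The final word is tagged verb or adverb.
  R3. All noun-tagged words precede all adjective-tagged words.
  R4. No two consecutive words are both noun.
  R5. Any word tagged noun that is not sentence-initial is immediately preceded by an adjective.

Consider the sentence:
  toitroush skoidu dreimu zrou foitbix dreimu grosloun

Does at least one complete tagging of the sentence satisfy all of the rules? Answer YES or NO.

YES

Candidates per position — 1:toitroush {noun,adverb}; 2:skoidu {verb,noun}; 3:dreimu {verb,adjective}; 4:zrou {adverb,preposition}; 5:foitbix {verb}; 6:dreimu {verb,adjective}; 7:grosloun {adverb}.
One satisfying assignment: noun verb adjective preposition verb adjective adverb.
Verifying each rule — rule 1 satisfied; rule 2 satisfied; rule 3 satisfied; rule 4 satisfied; rule 5 satisfied.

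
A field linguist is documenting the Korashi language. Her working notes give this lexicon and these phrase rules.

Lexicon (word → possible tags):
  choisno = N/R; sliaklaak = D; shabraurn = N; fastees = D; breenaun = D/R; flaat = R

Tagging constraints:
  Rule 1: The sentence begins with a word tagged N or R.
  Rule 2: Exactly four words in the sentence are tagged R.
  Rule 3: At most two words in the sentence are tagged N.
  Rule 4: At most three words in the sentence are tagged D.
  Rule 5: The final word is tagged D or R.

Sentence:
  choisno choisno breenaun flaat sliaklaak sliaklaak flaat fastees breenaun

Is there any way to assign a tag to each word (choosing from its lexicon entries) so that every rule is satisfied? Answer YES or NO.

YES

Candidates per position — 1:choisno {N,R}; 2:choisno {N,R}; 3:breenaun {D,R}; 4:flaat {R}; 5:sliaklaak {D}; 6:sliaklaak {D}; 7:flaat {R}; 8:fastees {D}; 9:breenaun {D,R}.
One satisfying assignment: N N R R D D R D R.
Rule-by-rule: rule 1 ✓; rule 2 ✓; rule 3 ✓; rule 4 ✓; rule 5 ✓.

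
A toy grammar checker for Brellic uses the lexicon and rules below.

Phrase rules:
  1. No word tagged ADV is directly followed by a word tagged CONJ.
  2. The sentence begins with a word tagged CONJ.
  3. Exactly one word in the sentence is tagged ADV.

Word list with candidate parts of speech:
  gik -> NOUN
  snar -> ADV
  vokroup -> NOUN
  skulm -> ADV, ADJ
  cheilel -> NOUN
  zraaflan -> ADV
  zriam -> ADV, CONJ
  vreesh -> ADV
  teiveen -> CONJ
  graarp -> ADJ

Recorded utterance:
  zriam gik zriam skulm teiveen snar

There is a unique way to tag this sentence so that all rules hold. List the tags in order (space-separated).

CONJ NOUN CONJ ADJ CONJ ADV

Candidates per position — 1:zriam {ADV,CONJ}; 2:gik {NOUN}; 3:zriam {ADV,CONJ}; 4:skulm {ADV,ADJ}; 5:teiveen {CONJ}; 6:snar {ADV}.
Position 1: ADV is ruled out by rule 2; that leaves CONJ.
Position 3: ADV is ruled out by rule 3; that leaves CONJ.
Position 4: ADV is ruled out by rule 1; that leaves ADJ.
That leaves exactly one tagging: CONJ NOUN CONJ ADJ CONJ ADV.
Rule-by-rule: rule 1 holds; rule 2 holds; rule 3 holds.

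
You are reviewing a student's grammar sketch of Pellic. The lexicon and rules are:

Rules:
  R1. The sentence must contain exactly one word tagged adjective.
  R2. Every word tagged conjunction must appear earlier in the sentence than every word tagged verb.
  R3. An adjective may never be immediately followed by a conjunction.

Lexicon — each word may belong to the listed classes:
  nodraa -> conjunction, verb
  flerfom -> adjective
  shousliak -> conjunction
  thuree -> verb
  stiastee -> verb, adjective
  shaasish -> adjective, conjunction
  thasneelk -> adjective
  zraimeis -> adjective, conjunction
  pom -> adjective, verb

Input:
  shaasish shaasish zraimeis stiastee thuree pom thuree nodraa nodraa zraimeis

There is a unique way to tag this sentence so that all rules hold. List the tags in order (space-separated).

conjunction conjunction conjunction verb verb verb verb verb verb adjective

Candidates per position — 1:shaasish {adjective,conjunction}; 2:shaasish {adjective,conjunction}; 3:zraimeis {adjective,conjunction}; 4:stiastee {verb,adjective}; 5:thuree {verb}; 6:pom {adjective,verb}; 7:thuree {verb}; 8:nodraa {conjunction,verb}; 9:nodraa {conjunction,verb}; 10:zraimeis {adjective,conjunction}.
If word 8 were conjunction, no tagging could satisfy rule 2; so word 8 is verb.
If word 9 were conjunction, no tagging could satisfy rule 2; so word 9 is verb.
If word 10 were conjunction, no tagging could satisfy rule 2; so word 10 is adjective.
If word 1 were adjective, no tagging could satisfy rule 1; so word 1 is conjunction.
If word 2 were adjective, no tagging could satisfy rule 1; so word 2 is conjunction.
If word 3 were adjective, no tagging could satisfy rule 1; so word 3 is conjunction.
If word 4 were adjective, no tagging could satisfy rule 1; so word 4 is verb.
If word 6 were adjective, no tagging could satisfy rule 1; so word 6 is verb.
So the tagging must be: conjunction conjunction conjunction verb verb verb verb verb verb adjective.
Checking: rule 1 satisfied; rule 2 satisfied; rule 3 satisfied.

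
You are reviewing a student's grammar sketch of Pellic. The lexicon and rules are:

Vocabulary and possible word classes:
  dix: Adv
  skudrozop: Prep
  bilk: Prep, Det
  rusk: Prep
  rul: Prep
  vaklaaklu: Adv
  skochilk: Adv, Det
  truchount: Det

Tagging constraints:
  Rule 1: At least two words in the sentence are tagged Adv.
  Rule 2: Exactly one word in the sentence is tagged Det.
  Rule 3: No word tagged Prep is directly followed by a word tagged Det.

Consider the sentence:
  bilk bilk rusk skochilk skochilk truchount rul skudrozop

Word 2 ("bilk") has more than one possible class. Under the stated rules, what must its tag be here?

Candidates per position — 1:bilk {Prep,Det}; 2:bilk {Prep,Det}; 3:rusk {Prep}; 4:skochilk {Adv,Det}; 5:skochilk {Adv,Det}; 6:truchount {Det}; 7:rul {Prep}; 8:skudrozop {Prep}.
If word 1 were Det, no tagging could satisfy rule 2; so word 1 is Prep.
If word 2 were Det, no tagging could satisfy rule 2; so word 2 is Prep.
If word 4 were Det, no tagging could satisfy rule 1; so word 4 is Adv.
If word 5 were Det, no tagging could satisfy rule 1; so word 5 is Adv.
The unique satisfying tagging is: Prep Prep Prep Adv Adv Det Prep Prep.
Checking: rule 1 satisfied; rule 2 satisfied; rule 3 satisfied.

Prep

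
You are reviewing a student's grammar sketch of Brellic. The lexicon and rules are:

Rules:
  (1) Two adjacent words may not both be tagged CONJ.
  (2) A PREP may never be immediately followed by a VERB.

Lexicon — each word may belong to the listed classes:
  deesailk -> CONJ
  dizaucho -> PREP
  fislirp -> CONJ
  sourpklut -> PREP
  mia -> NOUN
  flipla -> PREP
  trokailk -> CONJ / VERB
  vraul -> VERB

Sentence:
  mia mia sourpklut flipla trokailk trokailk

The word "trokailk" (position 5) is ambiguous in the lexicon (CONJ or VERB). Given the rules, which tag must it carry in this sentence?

Candidates per position — 1:mia {NOUN}; 2:mia {NOUN}; 3:sourpklut {PREP}; 4:flipla {PREP}; 5:trokailk {CONJ,VERB}; 6:trokailk {CONJ,VERB}.
At position 5, choosing VERB makes rule 2 impossible to satisfy; hence CONJ.
At position 6, choosing CONJ makes rule 1 impossible to satisfy; hence VERB.
The only consistent sequence is: NOUN NOUN PREP PREP CONJ VERB.
Checking: rule 1 satisfied; rule 2 satisfied.

CONJ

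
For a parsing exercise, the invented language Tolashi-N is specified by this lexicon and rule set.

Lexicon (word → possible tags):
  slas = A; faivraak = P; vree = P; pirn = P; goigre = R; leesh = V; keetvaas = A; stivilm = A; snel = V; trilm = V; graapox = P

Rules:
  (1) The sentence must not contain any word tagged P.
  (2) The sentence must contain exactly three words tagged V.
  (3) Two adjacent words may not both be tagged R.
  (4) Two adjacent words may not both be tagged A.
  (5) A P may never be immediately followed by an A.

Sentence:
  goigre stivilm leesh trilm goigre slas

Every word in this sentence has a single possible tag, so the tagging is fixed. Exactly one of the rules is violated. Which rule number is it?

Fixed tagging: R A V V R A.
Applying the rules: R1 holds, R2 violated, R3 holds, R4 holds, R5 holds.
Only rule 2 fails.

2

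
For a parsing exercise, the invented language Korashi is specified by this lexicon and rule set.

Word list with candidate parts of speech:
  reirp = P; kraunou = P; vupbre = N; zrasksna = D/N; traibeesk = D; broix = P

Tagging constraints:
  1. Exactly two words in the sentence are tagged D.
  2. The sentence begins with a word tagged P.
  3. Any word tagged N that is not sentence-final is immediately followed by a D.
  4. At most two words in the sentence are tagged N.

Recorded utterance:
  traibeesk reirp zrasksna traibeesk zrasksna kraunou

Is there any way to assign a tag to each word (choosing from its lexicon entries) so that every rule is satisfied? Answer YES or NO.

NO

Candidates per position — 1:traibeesk {D}; 2:reirp {P}; 3:zrasksna {D,N}; 4:traibeesk {D}; 5:zrasksna {D,N}; 6:kraunou {P}.
Rule 2 cannot be satisfied by any choice of tags from the lexicon.
So there is no consistent tagging.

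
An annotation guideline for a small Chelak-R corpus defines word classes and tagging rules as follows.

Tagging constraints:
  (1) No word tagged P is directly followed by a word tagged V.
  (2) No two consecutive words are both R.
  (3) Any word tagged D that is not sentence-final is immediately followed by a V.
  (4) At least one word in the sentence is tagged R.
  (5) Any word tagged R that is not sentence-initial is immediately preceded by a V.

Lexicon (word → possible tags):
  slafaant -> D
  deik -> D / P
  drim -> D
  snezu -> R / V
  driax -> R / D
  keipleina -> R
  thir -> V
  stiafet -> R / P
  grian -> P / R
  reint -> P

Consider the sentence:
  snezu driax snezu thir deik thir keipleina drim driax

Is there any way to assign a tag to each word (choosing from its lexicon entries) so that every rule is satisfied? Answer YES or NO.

Candidates per position — 1:snezu {R,V}; 2:driax {R,D}; 3:snezu {R,V}; 4:thir {V}; 5:deik {D,P}; 6:thir {V}; 7:keipleina {R}; 8:drim {D}; 9:driax {R,D}.
Rule 3 cannot be satisfied by any choice of tags from the lexicon.
So there is no consistent tagging.

NO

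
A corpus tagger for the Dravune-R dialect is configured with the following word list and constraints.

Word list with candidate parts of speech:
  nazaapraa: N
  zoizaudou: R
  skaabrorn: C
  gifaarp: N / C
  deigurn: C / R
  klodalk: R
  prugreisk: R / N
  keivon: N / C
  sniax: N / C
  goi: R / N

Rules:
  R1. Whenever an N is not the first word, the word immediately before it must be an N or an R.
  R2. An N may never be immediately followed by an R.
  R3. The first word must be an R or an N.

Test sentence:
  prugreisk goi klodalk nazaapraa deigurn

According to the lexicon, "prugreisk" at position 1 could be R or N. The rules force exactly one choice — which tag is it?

Candidates per position — 1:prugreisk {R,N}; 2:goi {R,N}; 3:klodalk {R}; 4:nazaapraa {N}; 5:deigurn {C,R}.
If word 1 were N, no tagging could satisfy rule 2; so word 1 is R.
If word 2 were N, no tagging could satisfy rule 2; so word 2 is R.
If word 5 were R, no tagging could satisfy rule 2; so word 5 is C.
That leaves exactly one tagging: R R R N C.
Rule-by-rule: rule 1 ✓; rule 2 ✓; rule 3 ✓.

R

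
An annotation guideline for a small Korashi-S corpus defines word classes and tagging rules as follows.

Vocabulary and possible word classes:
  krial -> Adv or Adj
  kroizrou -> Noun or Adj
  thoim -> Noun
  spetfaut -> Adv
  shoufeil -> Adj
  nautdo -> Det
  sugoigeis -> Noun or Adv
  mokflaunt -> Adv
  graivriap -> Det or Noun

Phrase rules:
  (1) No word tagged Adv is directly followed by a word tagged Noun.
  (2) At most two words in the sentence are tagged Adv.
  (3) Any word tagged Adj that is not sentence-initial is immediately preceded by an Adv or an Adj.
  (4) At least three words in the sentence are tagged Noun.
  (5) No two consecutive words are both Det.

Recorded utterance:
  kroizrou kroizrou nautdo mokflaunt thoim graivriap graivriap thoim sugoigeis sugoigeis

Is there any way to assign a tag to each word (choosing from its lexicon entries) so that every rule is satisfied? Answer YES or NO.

NO

Candidates per position — 1:kroizrou {Noun,Adj}; 2:kroizrou {Noun,Adj}; 3:nautdo {Det}; 4:mokflaunt {Adv}; 5:thoim {Noun}; 6:graivriap {Det,Noun}; 7:graivriap {Det,Noun}; 8:thoim {Noun}; 9:sugoigeis {Noun,Adv}; 10:sugoigeis {Noun,Adv}.
Rule 1 cannot be satisfied by any choice of tags from the lexicon.
So there is no consistent tagging.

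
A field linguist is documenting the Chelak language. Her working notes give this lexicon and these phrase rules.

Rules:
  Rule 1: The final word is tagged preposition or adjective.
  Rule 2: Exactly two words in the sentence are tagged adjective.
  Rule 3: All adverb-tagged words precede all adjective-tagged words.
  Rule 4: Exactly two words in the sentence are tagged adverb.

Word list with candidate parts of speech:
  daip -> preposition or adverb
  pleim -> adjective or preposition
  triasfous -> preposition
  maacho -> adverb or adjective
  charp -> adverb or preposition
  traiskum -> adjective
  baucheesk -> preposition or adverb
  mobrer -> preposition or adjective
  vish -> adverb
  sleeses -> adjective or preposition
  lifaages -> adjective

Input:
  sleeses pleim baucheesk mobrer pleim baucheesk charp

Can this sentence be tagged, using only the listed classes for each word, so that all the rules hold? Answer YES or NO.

NO

Candidates per position — 1:sleeses {adjective,preposition}; 2:pleim {adjective,preposition}; 3:baucheesk {preposition,adverb}; 4:mobrer {preposition,adjective}; 5:pleim {adjective,preposition}; 6:baucheesk {preposition,adverb}; 7:charp {adverb,preposition}.
Every candidate sequence violates at least one rule; no consistent tagging exists.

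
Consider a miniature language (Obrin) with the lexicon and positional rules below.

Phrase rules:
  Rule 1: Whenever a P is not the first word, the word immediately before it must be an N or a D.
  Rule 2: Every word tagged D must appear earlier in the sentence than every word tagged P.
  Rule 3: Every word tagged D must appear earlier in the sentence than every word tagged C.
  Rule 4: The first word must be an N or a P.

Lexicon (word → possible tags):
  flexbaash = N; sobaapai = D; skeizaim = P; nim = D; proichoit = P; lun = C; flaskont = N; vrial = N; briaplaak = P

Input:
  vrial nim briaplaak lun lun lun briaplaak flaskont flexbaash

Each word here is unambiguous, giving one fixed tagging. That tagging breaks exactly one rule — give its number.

Fixed tagging: N D P C C C P N N.
Checking each rule: R1 fail, R2 pass, R3 pass, R4 pass.
Only rule 1 fails.

1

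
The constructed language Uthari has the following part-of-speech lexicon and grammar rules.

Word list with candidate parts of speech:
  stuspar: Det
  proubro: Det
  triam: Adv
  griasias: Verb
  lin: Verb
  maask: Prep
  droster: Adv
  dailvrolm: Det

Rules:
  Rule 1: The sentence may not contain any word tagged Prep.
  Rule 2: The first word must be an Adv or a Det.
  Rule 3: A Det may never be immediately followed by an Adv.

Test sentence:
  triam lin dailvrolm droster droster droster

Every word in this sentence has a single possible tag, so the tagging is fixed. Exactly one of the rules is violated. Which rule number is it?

3

Fixed tagging: Adv Verb Det Adv Adv Adv.
Applying the rules: R1 ✓, R2 ✓, R3 ✗.
Only rule 3 fails.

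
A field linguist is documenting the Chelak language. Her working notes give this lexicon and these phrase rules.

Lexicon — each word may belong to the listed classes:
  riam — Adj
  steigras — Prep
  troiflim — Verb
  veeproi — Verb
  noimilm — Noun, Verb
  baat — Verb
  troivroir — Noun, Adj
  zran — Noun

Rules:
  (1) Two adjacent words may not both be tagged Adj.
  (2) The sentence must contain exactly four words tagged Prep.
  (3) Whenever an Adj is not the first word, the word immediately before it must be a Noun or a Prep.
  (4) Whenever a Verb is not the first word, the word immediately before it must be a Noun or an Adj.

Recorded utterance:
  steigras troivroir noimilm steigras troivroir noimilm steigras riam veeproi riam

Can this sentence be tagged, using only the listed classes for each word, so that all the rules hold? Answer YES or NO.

Candidates per position — 1:steigras {Prep}; 2:troivroir {Noun,Adj}; 3:noimilm {Noun,Verb}; 4:steigras {Prep}; 5:troivroir {Noun,Adj}; 6:noimilm {Noun,Verb}; 7:steigras {Prep}; 8:riam {Adj}; 9:veeproi {Verb}; 10:riam {Adj}.
Rule 2 cannot be satisfied by any choice of tags from the lexicon.
So there is no consistent tagging.

NO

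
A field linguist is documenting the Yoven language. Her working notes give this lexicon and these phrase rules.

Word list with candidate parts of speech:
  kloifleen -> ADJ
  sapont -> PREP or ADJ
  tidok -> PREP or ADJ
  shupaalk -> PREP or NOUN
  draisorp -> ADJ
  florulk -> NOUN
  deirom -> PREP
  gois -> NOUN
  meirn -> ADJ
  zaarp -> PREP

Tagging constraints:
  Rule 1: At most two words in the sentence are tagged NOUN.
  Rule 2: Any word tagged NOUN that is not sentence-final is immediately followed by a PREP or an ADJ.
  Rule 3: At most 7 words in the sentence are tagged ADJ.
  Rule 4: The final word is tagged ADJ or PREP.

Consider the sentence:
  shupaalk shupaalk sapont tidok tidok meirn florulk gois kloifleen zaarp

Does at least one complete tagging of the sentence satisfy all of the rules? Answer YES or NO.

NO

Candidates per position — 1:shupaalk {PREP,NOUN}; 2:shupaalk {PREP,NOUN}; 3:sapont {PREP,ADJ}; 4:tidok {PREP,ADJ}; 5:tidok {PREP,ADJ}; 6:meirn {ADJ}; 7:florulk {NOUN}; 8:gois {NOUN}; 9:kloifleen {ADJ}; 10:zaarp {PREP}.
Rule 2 cannot be satisfied by any choice of tags from the lexicon.
So there is no consistent tagging.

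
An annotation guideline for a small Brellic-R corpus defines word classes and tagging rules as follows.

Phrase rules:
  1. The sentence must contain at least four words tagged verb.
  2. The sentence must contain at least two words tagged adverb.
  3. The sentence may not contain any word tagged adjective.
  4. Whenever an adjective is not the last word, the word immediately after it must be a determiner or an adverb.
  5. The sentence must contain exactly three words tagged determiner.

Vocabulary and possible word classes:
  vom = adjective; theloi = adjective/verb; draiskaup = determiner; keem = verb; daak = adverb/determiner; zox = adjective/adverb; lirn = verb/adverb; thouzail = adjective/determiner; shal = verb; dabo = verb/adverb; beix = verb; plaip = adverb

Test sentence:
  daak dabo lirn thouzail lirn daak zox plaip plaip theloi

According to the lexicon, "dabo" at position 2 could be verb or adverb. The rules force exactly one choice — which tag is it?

verb

Candidates per position — 1:daak {adverb,determiner}; 2:dabo {verb,adverb}; 3:lirn {verb,adverb}; 4:thouzail {adjective,determiner}; 5:lirn {verb,adverb}; 6:daak {adverb,determiner}; 7:zox {adjective,adverb}; 8:plaip {adverb}; 9:plaip {adverb}; 10:theloi {adjective,verb}.
If word 1 were adverb, no tagging could satisfy rule 5; so word 1 is determiner.
If word 2 were adverb, no tagging could satisfy rule 1; so word 2 is verb.
If word 3 were adverb, no tagging could satisfy rule 1; so word 3 is verb.
If word 4 were adjective, no tagging could satisfy rule 3; so word 4 is determiner.
If word 5 were adverb, no tagging could satisfy rule 1; so word 5 is verb.
If word 6 were adverb, no tagging could satisfy rule 5; so word 6 is determiner.
If word 7 were adjective, no tagging could satisfy rule 3; so word 7 is adverb.
If word 10 were adjective, no tagging could satisfy rule 1; so word 10 is verb.
The only consistent sequence is: determiner verb verb determiner verb determiner adverb adverb adverb verb.
Rule-by-rule: rule 1 ✓; rule 2 ✓; rule 3 ✓; rule 4 ✓; rule 5 ✓.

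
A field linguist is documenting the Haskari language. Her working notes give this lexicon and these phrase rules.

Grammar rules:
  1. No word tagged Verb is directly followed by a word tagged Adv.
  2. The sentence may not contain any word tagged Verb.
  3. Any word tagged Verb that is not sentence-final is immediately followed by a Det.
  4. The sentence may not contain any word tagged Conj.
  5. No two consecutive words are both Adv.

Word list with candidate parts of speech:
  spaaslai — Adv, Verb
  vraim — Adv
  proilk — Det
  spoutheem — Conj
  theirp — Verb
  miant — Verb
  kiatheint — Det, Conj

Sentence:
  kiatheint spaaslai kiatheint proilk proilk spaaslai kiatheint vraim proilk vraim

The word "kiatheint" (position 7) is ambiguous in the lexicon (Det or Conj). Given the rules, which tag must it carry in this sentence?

Det

Candidates per position — 1:kiatheint {Det,Conj}; 2:spaaslai {Adv,Verb}; 3:kiatheint {Det,Conj}; 4:proilk {Det}; 5:proilk {Det}; 6:spaaslai {Adv,Verb}; 7:kiatheint {Det,Conj}; 8:vraim {Adv}; 9:proilk {Det}; 10:vraim {Adv}.
Word 1 cannot be Conj — rule 4 would then fail for every completion. It is Det.
Word 2 cannot be Verb — rule 2 would then fail for every completion. It is Adv.
Word 3 cannot be Conj — rule 4 would then fail for every completion. It is Det.
Word 6 cannot be Verb — rule 2 would then fail for every completion. It is Adv.
Word 7 cannot be Conj — rule 4 would then fail for every completion. It is Det.
So the tagging must be: Det Adv Det Det Det Adv Det Adv Det Adv.
Check: rule 1 ✓; rule 2 ✓; rule 3 ✓; rule 4 ✓; rule 5 ✓.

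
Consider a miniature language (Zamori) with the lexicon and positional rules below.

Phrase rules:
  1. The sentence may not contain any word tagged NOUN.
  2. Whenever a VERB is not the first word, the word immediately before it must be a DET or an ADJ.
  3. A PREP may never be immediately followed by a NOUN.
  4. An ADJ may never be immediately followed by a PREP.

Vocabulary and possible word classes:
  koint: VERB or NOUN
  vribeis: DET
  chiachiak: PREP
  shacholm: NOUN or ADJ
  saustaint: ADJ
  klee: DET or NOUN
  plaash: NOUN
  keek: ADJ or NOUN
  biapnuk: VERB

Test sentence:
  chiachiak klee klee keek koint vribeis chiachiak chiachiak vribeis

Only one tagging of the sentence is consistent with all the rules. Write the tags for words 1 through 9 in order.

Candidates per position — 1:chiachiak {PREP}; 2:klee {DET,NOUN}; 3:klee {DET,NOUN}; 4:keek {ADJ,NOUN}; 5:koint {VERB,NOUN}; 6:vribeis {DET}; 7:chiachiak {PREP}; 8:chiachiak {PREP}; 9:vribeis {DET}.
If word 2 were NOUN, no tagging could satisfy rule 1; so word 2 is DET.
If word 3 were NOUN, no tagging could satisfy rule 1; so word 3 is DET.
If word 4 were NOUN, no tagging could satisfy rule 1; so word 4 is ADJ.
If word 5 were NOUN, no tagging could satisfy rule 1; so word 5 is VERB.
The only consistent sequence is: PREP DET DET ADJ VERB DET PREP PREP DET.
Checking: rule 1 ✓; rule 2 ✓; rule 3 ✓; rule 4 ✓.

PREP DET DET ADJ VERB DET PREP PREP DET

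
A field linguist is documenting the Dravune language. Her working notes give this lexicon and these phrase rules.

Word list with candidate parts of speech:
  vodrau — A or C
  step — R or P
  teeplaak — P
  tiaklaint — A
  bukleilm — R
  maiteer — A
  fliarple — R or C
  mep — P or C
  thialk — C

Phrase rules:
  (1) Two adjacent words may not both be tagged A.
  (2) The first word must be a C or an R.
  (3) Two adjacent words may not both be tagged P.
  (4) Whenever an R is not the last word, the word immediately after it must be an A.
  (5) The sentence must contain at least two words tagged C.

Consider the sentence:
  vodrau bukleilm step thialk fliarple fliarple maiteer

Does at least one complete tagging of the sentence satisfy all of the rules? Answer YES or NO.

NO

Candidates per position — 1:vodrau {A,C}; 2:bukleilm {R}; 3:step {R,P}; 4:thialk {C}; 5:fliarple {R,C}; 6:fliarple {R,C}; 7:maiteer {A}.
Rule 4 cannot be satisfied by any choice of tags from the lexicon.
So there is no consistent tagging.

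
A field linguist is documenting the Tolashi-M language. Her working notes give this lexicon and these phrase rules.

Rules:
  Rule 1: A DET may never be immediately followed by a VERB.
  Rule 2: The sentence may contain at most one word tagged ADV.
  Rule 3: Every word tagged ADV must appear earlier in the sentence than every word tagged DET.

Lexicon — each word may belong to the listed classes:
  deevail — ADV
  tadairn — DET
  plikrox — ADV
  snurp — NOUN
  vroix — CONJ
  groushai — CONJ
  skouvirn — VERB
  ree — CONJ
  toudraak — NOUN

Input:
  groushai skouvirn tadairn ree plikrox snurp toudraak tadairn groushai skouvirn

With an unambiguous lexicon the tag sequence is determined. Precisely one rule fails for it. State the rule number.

Fixed tagging: CONJ VERB DET CONJ ADV NOUN NOUN DET CONJ VERB.
Rule check: R1 ok, R2 ok, R3 fails.
Only rule 3 fails.

3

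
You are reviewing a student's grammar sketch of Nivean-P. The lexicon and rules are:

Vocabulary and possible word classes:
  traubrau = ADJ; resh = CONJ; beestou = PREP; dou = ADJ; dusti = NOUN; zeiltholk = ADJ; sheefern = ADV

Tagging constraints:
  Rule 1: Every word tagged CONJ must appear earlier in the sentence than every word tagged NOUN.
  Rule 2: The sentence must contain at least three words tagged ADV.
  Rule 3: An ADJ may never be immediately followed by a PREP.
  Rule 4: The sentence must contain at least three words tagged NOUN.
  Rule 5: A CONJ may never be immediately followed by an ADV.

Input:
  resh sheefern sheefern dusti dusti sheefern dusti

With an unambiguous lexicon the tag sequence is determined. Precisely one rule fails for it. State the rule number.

5

Fixed tagging: CONJ ADV ADV NOUN NOUN ADV NOUN.
Checking each rule: R1 pass, R2 pass, R3 pass, R4 pass, R5 fail.
Only rule 5 fails.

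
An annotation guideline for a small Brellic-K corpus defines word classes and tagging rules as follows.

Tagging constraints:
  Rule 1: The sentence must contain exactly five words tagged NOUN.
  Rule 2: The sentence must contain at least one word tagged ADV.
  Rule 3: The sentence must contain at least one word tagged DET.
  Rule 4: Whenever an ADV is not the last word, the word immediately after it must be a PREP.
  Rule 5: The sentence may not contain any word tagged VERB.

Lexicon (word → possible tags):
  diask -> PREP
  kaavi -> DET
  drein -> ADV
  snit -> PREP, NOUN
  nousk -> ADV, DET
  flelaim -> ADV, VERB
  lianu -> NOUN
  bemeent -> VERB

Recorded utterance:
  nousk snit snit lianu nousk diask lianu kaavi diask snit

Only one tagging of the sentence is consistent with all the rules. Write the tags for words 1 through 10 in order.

DET NOUN NOUN NOUN ADV PREP NOUN DET PREP NOUN

Candidates per position — 1:nousk {ADV,DET}; 2:snit {PREP,NOUN}; 3:snit {PREP,NOUN}; 4:lianu {NOUN}; 5:nousk {ADV,DET}; 6:diask {PREP}; 7:lianu {NOUN}; 8:kaavi {DET}; 9:diask {PREP}; 10:snit {PREP,NOUN}.
Position 2: PREP is ruled out by rule 1; that leaves NOUN.
Position 3: PREP is ruled out by rule 1; that leaves NOUN.
Position 10: PREP is ruled out by rule 1; that leaves NOUN.
Position 1: ADV is ruled out by rule 4; that leaves DET.
Position 5: DET is ruled out by rule 2; that leaves ADV.
That leaves exactly one tagging: DET NOUN NOUN NOUN ADV PREP NOUN DET PREP NOUN.
Verifying each rule — rule 1 ok; rule 2 ok; rule 3 ok; rule 4 ok; rule 5 ok.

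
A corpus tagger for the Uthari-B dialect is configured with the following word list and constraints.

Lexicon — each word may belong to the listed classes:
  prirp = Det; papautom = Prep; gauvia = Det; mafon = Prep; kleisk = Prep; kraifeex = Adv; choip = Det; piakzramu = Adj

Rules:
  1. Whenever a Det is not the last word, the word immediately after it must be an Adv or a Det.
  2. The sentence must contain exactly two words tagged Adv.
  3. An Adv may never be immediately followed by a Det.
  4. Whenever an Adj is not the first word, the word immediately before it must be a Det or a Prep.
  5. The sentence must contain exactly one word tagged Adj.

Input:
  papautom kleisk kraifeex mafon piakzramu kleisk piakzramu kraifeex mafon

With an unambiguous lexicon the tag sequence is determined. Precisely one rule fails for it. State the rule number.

Fixed tagging: Prep Prep Adv Prep Adj Prep Adj Adv Prep.
Checking each rule: R1 ok, R2 ok, R3 ok, R4 ok, R5 fails.
Only rule 5 fails.

5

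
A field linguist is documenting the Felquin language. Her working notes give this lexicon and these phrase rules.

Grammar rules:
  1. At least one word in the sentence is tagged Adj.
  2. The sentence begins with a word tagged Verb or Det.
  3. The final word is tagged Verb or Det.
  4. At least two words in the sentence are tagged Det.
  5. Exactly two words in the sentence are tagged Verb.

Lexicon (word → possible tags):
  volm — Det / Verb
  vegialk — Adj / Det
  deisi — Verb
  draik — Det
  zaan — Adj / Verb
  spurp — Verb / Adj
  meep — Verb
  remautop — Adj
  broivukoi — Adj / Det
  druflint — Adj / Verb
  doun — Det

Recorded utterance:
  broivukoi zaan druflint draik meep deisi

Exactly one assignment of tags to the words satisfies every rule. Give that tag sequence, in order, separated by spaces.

Det Adj Adj Det Verb Verb

Candidates per position — 1:broivukoi {Adj,Det}; 2:zaan {Adj,Verb}; 3:druflint {Adj,Verb}; 4:draik {Det}; 5:meep {Verb}; 6:deisi {Verb}.
At position 1, choosing Adj makes rule 2 impossible to satisfy; hence Det.
At position 2, choosing Verb makes rule 5 impossible to satisfy; hence Adj.
At position 3, choosing Verb makes rule 5 impossible to satisfy; hence Adj.
So the tagging must be: Det Adj Adj Det Verb Verb.
Check: rule 1 ok; rule 2 ok; rule 3 ok; rule 4 ok; rule 5 ok.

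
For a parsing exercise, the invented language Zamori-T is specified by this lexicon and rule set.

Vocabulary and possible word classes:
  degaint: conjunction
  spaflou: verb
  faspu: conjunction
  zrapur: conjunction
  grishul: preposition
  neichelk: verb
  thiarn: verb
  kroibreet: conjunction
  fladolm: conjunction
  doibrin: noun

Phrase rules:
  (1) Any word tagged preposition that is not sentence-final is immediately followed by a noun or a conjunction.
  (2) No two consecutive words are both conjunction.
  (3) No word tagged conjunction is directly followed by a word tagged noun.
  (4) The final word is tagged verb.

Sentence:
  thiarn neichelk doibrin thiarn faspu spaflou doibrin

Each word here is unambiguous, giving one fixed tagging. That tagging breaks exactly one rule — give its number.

4

Fixed tagging: verb verb noun verb conjunction verb noun.
Rule check: R1 pass, R2 pass, R3 pass, R4 fail.
Only rule 4 fails.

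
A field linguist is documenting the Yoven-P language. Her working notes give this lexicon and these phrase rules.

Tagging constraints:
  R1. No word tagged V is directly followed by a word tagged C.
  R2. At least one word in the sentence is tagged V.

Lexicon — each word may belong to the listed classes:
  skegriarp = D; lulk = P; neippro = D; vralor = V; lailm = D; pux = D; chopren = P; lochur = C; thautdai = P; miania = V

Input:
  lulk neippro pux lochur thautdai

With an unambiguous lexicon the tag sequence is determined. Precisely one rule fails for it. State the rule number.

2

Fixed tagging: P D D C P.
Applying the rules: R1 holds, R2 violated.
Only rule 2 fails.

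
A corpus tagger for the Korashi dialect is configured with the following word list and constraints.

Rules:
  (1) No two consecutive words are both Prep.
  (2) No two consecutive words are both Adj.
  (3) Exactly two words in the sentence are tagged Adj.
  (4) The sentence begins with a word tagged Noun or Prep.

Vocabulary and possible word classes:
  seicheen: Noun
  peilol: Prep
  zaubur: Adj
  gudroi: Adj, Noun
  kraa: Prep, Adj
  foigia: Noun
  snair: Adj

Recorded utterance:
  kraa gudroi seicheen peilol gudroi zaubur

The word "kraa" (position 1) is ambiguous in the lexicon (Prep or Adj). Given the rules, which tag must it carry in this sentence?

Prep

Candidates per position — 1:kraa {Prep,Adj}; 2:gudroi {Adj,Noun}; 3:seicheen {Noun}; 4:peilol {Prep}; 5:gudroi {Adj,Noun}; 6:zaubur {Adj}.
Position 1: Adj is ruled out by rule 4; that leaves Prep.
Position 5: Adj is ruled out by rule 2; that leaves Noun.
Position 2: Noun is ruled out by rule 3; that leaves Adj.
The unique satisfying tagging is: Prep Adj Noun Prep Noun Adj.
Rule-by-rule: rule 1 ✓; rule 2 ✓; rule 3 ✓; rule 4 ✓.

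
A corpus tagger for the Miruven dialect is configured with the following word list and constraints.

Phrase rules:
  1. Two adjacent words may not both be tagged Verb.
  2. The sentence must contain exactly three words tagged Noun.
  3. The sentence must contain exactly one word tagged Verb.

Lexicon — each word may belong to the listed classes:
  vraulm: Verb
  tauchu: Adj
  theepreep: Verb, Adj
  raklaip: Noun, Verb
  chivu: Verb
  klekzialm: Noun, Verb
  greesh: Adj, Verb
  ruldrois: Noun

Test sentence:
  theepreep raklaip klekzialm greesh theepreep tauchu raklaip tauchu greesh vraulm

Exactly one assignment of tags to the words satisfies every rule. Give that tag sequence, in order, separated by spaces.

Adj Noun Noun Adj Adj Adj Noun Adj Adj Verb

Candidates per position — 1:theepreep {Verb,Adj}; 2:raklaip {Noun,Verb}; 3:klekzialm {Noun,Verb}; 4:greesh {Adj,Verb}; 5:theepreep {Verb,Adj}; 6:tauchu {Adj}; 7:raklaip {Noun,Verb}; 8:tauchu {Adj}; 9:greesh {Adj,Verb}; 10:vraulm {Verb}.
Word 1 cannot be Verb — rule 3 would then fail for every completion. It is Adj.
Word 2 cannot be Verb — rule 2 would then fail for every completion. It is Noun.
Word 3 cannot be Verb — rule 2 would then fail for every completion. It is Noun.
Word 4 cannot be Verb — rule 3 would then fail for every completion. It is Adj.
Word 5 cannot be Verb — rule 3 would then fail for every completion. It is Adj.
Word 7 cannot be Verb — rule 2 would then fail for every completion. It is Noun.
Word 9 cannot be Verb — rule 1 would then fail for every completion. It is Adj.
That leaves exactly one tagging: Adj Noun Noun Adj Adj Adj Noun Adj Adj Verb.
Check: rule 1 ✓; rule 2 ✓; rule 3 ✓.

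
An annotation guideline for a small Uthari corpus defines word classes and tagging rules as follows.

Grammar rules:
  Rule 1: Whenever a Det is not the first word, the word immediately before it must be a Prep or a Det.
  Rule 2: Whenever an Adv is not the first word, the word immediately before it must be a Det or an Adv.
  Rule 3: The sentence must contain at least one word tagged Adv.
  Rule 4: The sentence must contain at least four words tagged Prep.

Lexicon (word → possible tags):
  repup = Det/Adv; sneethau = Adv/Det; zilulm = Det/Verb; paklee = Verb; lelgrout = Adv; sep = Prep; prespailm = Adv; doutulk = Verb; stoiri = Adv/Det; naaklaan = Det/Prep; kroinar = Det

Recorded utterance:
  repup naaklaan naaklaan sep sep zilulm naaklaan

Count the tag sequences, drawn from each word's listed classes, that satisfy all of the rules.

Candidates per position — 1:repup {Det,Adv}; 2:naaklaan {Det,Prep}; 3:naaklaan {Det,Prep}; 4:sep {Prep}; 5:sep {Prep}; 6:zilulm {Det,Verb}; 7:naaklaan {Det,Prep}.
There are 32 candidate sequences in total.
The sequences that satisfy every rule: Adv Prep Det Prep Prep Det Prep; Adv Prep Det Prep Prep Verb Prep; Adv Prep Prep Prep Prep Det Det; Adv Prep Prep Prep Prep Det Prep; Adv Prep Prep Prep Prep Verb Prep.
Count = 5.

5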